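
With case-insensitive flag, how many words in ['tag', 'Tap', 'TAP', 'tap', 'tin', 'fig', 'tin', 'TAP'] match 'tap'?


Case-insensitive matching: compare each word's lowercase form to 'tap'.
  'tag' -> lower='tag' -> no
  'Tap' -> lower='tap' -> MATCH
  'TAP' -> lower='tap' -> MATCH
  'tap' -> lower='tap' -> MATCH
  'tin' -> lower='tin' -> no
  'fig' -> lower='fig' -> no
  'tin' -> lower='tin' -> no
  'TAP' -> lower='tap' -> MATCH
Matches: ['Tap', 'TAP', 'tap', 'TAP']
Count: 4

4


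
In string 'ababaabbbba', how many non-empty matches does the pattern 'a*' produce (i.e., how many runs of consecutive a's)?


Pattern 'a*' matches zero or more a's. We want non-empty runs of consecutive a's.
String: 'ababaabbbba'
Walking through the string to find runs of a's:
  Run 1: positions 0-0 -> 'a'
  Run 2: positions 2-2 -> 'a'
  Run 3: positions 4-5 -> 'aa'
  Run 4: positions 10-10 -> 'a'
Non-empty runs found: ['a', 'a', 'aa', 'a']
Count: 4

4


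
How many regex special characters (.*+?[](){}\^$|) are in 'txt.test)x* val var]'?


Regex special characters are: . * + ? [ ] ( ) { } \ ^ $ |
Scanning 'txt.test)x* val var]':
  pos 3: '.' -> SPECIAL
  pos 8: ')' -> SPECIAL
  pos 10: '*' -> SPECIAL
  pos 19: ']' -> SPECIAL
Special chars found: ['.', ')', '*', ']']
Total: 4

4


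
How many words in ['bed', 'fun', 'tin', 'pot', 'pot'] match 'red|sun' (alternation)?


Alternation 'red|sun' matches either 'red' or 'sun'.
Checking each word:
  'bed' -> no
  'fun' -> no
  'tin' -> no
  'pot' -> no
  'pot' -> no
Matches: []
Count: 0

0


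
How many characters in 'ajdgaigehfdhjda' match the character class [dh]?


Character class [dh] matches any of: {d, h}
Scanning string 'ajdgaigehfdhjda' character by character:
  pos 0: 'a' -> no
  pos 1: 'j' -> no
  pos 2: 'd' -> MATCH
  pos 3: 'g' -> no
  pos 4: 'a' -> no
  pos 5: 'i' -> no
  pos 6: 'g' -> no
  pos 7: 'e' -> no
  pos 8: 'h' -> MATCH
  pos 9: 'f' -> no
  pos 10: 'd' -> MATCH
  pos 11: 'h' -> MATCH
  pos 12: 'j' -> no
  pos 13: 'd' -> MATCH
  pos 14: 'a' -> no
Total matches: 5

5


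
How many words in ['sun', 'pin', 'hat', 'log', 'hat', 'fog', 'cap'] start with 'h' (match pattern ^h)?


Pattern ^h anchors to start of word. Check which words begin with 'h':
  'sun' -> no
  'pin' -> no
  'hat' -> MATCH (starts with 'h')
  'log' -> no
  'hat' -> MATCH (starts with 'h')
  'fog' -> no
  'cap' -> no
Matching words: ['hat', 'hat']
Count: 2

2


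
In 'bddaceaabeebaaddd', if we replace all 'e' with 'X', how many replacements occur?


re.sub('e', 'X', text) replaces every occurrence of 'e' with 'X'.
Text: 'bddaceaabeebaaddd'
Scanning for 'e':
  pos 5: 'e' -> replacement #1
  pos 9: 'e' -> replacement #2
  pos 10: 'e' -> replacement #3
Total replacements: 3

3


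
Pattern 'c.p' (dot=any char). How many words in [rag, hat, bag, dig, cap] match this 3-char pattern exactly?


Pattern 'c.p' means: starts with 'c', any single char, ends with 'p'.
Checking each word (must be exactly 3 chars):
  'rag' (len=3): no
  'hat' (len=3): no
  'bag' (len=3): no
  'dig' (len=3): no
  'cap' (len=3): MATCH
Matching words: ['cap']
Total: 1

1


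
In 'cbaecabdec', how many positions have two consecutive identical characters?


Looking for consecutive identical characters in 'cbaecabdec':
  pos 0-1: 'c' vs 'b' -> different
  pos 1-2: 'b' vs 'a' -> different
  pos 2-3: 'a' vs 'e' -> different
  pos 3-4: 'e' vs 'c' -> different
  pos 4-5: 'c' vs 'a' -> different
  pos 5-6: 'a' vs 'b' -> different
  pos 6-7: 'b' vs 'd' -> different
  pos 7-8: 'd' vs 'e' -> different
  pos 8-9: 'e' vs 'c' -> different
Consecutive identical pairs: []
Count: 0

0


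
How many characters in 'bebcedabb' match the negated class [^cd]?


Negated class [^cd] matches any char NOT in {c, d}
Scanning 'bebcedabb':
  pos 0: 'b' -> MATCH
  pos 1: 'e' -> MATCH
  pos 2: 'b' -> MATCH
  pos 3: 'c' -> no (excluded)
  pos 4: 'e' -> MATCH
  pos 5: 'd' -> no (excluded)
  pos 6: 'a' -> MATCH
  pos 7: 'b' -> MATCH
  pos 8: 'b' -> MATCH
Total matches: 7

7


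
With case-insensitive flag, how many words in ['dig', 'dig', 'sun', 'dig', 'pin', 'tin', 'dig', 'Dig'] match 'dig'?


Case-insensitive matching: compare each word's lowercase form to 'dig'.
  'dig' -> lower='dig' -> MATCH
  'dig' -> lower='dig' -> MATCH
  'sun' -> lower='sun' -> no
  'dig' -> lower='dig' -> MATCH
  'pin' -> lower='pin' -> no
  'tin' -> lower='tin' -> no
  'dig' -> lower='dig' -> MATCH
  'Dig' -> lower='dig' -> MATCH
Matches: ['dig', 'dig', 'dig', 'dig', 'Dig']
Count: 5

5


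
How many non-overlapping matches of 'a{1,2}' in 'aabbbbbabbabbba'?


Pattern 'a{1,2}' matches between 1 and 2 consecutive a's (greedy).
String: 'aabbbbbabbabbba'
Finding runs of a's and applying greedy matching:
  Run at pos 0: 'aa' (length 2)
  Run at pos 7: 'a' (length 1)
  Run at pos 10: 'a' (length 1)
  Run at pos 14: 'a' (length 1)
Matches: ['aa', 'a', 'a', 'a']
Count: 4

4


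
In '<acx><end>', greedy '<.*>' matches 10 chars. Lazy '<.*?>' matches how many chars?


Greedy '<.*>' tries to match as MUCH as possible.
Lazy '<.*?>' tries to match as LITTLE as possible.

String: '<acx><end>'
Greedy '<.*>' starts at first '<' and extends to the LAST '>': '<acx><end>' (10 chars)
Lazy '<.*?>' starts at first '<' and stops at the FIRST '>': '<acx>' (5 chars)

5


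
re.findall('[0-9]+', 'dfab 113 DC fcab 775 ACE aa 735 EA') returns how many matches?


Pattern '[0-9]+' finds one or more digits.
Text: 'dfab 113 DC fcab 775 ACE aa 735 EA'
Scanning for matches:
  Match 1: '113'
  Match 2: '775'
  Match 3: '735'
Total matches: 3

3


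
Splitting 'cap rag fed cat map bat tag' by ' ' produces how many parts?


Splitting by ' ' breaks the string at each occurrence of the separator.
Text: 'cap rag fed cat map bat tag'
Parts after split:
  Part 1: 'cap'
  Part 2: 'rag'
  Part 3: 'fed'
  Part 4: 'cat'
  Part 5: 'map'
  Part 6: 'bat'
  Part 7: 'tag'
Total parts: 7

7


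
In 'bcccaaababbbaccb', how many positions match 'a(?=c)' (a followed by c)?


Lookahead 'a(?=c)' matches 'a' only when followed by 'c'.
String: 'bcccaaababbbaccb'
Checking each position where char is 'a':
  pos 4: 'a' -> no (next='a')
  pos 5: 'a' -> no (next='a')
  pos 6: 'a' -> no (next='b')
  pos 8: 'a' -> no (next='b')
  pos 12: 'a' -> MATCH (next='c')
Matching positions: [12]
Count: 1

1


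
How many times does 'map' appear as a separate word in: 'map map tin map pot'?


Scanning each word for exact match 'map':
  Word 1: 'map' -> MATCH
  Word 2: 'map' -> MATCH
  Word 3: 'tin' -> no
  Word 4: 'map' -> MATCH
  Word 5: 'pot' -> no
Total matches: 3

3


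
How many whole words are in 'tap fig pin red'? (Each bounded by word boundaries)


Word boundaries (\b) mark the start/end of each word.
Text: 'tap fig pin red'
Splitting by whitespace:
  Word 1: 'tap'
  Word 2: 'fig'
  Word 3: 'pin'
  Word 4: 'red'
Total whole words: 4

4


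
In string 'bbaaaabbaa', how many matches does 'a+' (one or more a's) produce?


Pattern 'a+' matches one or more consecutive a's.
String: 'bbaaaabbaa'
Scanning for runs of a:
  Match 1: 'aaaa' (length 4)
  Match 2: 'aa' (length 2)
Total matches: 2

2


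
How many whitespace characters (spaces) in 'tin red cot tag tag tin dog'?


\s matches whitespace characters (spaces, tabs, etc.).
Text: 'tin red cot tag tag tin dog'
This text has 7 words separated by spaces.
Number of spaces = number of words - 1 = 7 - 1 = 6

6


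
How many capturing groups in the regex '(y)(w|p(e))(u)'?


To count capturing groups, count each '(' that starts a group.
Pattern: '(y)(w|p(e))(u)'
Walking through the pattern:
  Position 0: '(' -> group #1
  Position 3: '(' -> group #2
  Position 7: '(' -> group #3
  Position 11: '(' -> group #4
Total capturing groups: 4

4


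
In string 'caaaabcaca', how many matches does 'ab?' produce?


Pattern 'ab?' matches 'a' optionally followed by 'b'.
String: 'caaaabcaca'
Scanning left to right for 'a' then checking next char:
  Match 1: 'a' (a not followed by b)
  Match 2: 'a' (a not followed by b)
  Match 3: 'a' (a not followed by b)
  Match 4: 'ab' (a followed by b)
  Match 5: 'a' (a not followed by b)
  Match 6: 'a' (a not followed by b)
Total matches: 6

6


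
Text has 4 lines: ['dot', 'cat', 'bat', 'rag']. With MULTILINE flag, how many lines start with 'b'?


With MULTILINE flag, ^ matches the start of each line.
Lines: ['dot', 'cat', 'bat', 'rag']
Checking which lines start with 'b':
  Line 1: 'dot' -> no
  Line 2: 'cat' -> no
  Line 3: 'bat' -> MATCH
  Line 4: 'rag' -> no
Matching lines: ['bat']
Count: 1

1


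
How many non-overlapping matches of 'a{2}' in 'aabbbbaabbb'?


Pattern 'a{2}' matches exactly 2 consecutive a's (greedy, non-overlapping).
String: 'aabbbbaabbb'
Scanning for runs of a's:
  Run at pos 0: 'aa' (length 2) -> 1 match(es)
  Run at pos 6: 'aa' (length 2) -> 1 match(es)
Matches found: ['aa', 'aa']
Total: 2

2


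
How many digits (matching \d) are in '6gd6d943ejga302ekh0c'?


\d matches any digit 0-9.
Scanning '6gd6d943ejga302ekh0c':
  pos 0: '6' -> DIGIT
  pos 3: '6' -> DIGIT
  pos 5: '9' -> DIGIT
  pos 6: '4' -> DIGIT
  pos 7: '3' -> DIGIT
  pos 12: '3' -> DIGIT
  pos 13: '0' -> DIGIT
  pos 14: '2' -> DIGIT
  pos 18: '0' -> DIGIT
Digits found: ['6', '6', '9', '4', '3', '3', '0', '2', '0']
Total: 9

9


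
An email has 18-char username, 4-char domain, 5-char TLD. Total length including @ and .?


An email address has format: username@domain.tld
Username length: 18
'@' character: 1
Domain length: 4
'.' character: 1
TLD length: 5
Total = 18 + 1 + 4 + 1 + 5 = 29

29


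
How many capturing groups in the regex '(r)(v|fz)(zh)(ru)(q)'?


To count capturing groups, count each '(' that starts a group.
Pattern: '(r)(v|fz)(zh)(ru)(q)'
Walking through the pattern:
  Position 0: '(' -> group #1
  Position 3: '(' -> group #2
  Position 9: '(' -> group #3
  Position 13: '(' -> group #4
  Position 17: '(' -> group #5
Total capturing groups: 5

5


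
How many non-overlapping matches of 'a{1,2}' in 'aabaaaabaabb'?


Pattern 'a{1,2}' matches between 1 and 2 consecutive a's (greedy).
String: 'aabaaaabaabb'
Finding runs of a's and applying greedy matching:
  Run at pos 0: 'aa' (length 2)
  Run at pos 3: 'aaaa' (length 4)
  Run at pos 8: 'aa' (length 2)
Matches: ['aa', 'aa', 'aa', 'aa']
Count: 4

4


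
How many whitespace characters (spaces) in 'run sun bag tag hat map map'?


\s matches whitespace characters (spaces, tabs, etc.).
Text: 'run sun bag tag hat map map'
This text has 7 words separated by spaces.
Number of spaces = number of words - 1 = 7 - 1 = 6

6


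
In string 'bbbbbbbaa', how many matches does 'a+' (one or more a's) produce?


Pattern 'a+' matches one or more consecutive a's.
String: 'bbbbbbbaa'
Scanning for runs of a:
  Match 1: 'aa' (length 2)
Total matches: 1

1


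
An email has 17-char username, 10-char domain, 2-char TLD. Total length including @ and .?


An email address has format: username@domain.tld
Username length: 17
'@' character: 1
Domain length: 10
'.' character: 1
TLD length: 2
Total = 17 + 1 + 10 + 1 + 2 = 31

31


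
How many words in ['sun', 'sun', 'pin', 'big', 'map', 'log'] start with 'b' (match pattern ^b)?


Pattern ^b anchors to start of word. Check which words begin with 'b':
  'sun' -> no
  'sun' -> no
  'pin' -> no
  'big' -> MATCH (starts with 'b')
  'map' -> no
  'log' -> no
Matching words: ['big']
Count: 1

1


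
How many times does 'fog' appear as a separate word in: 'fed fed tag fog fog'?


Scanning each word for exact match 'fog':
  Word 1: 'fed' -> no
  Word 2: 'fed' -> no
  Word 3: 'tag' -> no
  Word 4: 'fog' -> MATCH
  Word 5: 'fog' -> MATCH
Total matches: 2

2


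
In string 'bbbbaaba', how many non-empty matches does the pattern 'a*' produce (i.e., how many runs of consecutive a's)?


Pattern 'a*' matches zero or more a's. We want non-empty runs of consecutive a's.
String: 'bbbbaaba'
Walking through the string to find runs of a's:
  Run 1: positions 4-5 -> 'aa'
  Run 2: positions 7-7 -> 'a'
Non-empty runs found: ['aa', 'a']
Count: 2

2


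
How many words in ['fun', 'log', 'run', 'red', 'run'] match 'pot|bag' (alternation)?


Alternation 'pot|bag' matches either 'pot' or 'bag'.
Checking each word:
  'fun' -> no
  'log' -> no
  'run' -> no
  'red' -> no
  'run' -> no
Matches: []
Count: 0

0


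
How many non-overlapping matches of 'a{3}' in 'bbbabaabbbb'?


Pattern 'a{3}' matches exactly 3 consecutive a's (greedy, non-overlapping).
String: 'bbbabaabbbb'
Scanning for runs of a's:
  Run at pos 3: 'a' (length 1) -> 0 match(es)
  Run at pos 5: 'aa' (length 2) -> 0 match(es)
Matches found: []
Total: 0

0


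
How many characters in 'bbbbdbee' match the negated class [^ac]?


Negated class [^ac] matches any char NOT in {a, c}
Scanning 'bbbbdbee':
  pos 0: 'b' -> MATCH
  pos 1: 'b' -> MATCH
  pos 2: 'b' -> MATCH
  pos 3: 'b' -> MATCH
  pos 4: 'd' -> MATCH
  pos 5: 'b' -> MATCH
  pos 6: 'e' -> MATCH
  pos 7: 'e' -> MATCH
Total matches: 8

8


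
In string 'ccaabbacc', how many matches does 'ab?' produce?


Pattern 'ab?' matches 'a' optionally followed by 'b'.
String: 'ccaabbacc'
Scanning left to right for 'a' then checking next char:
  Match 1: 'a' (a not followed by b)
  Match 2: 'ab' (a followed by b)
  Match 3: 'a' (a not followed by b)
Total matches: 3

3


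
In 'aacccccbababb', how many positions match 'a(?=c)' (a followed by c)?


Lookahead 'a(?=c)' matches 'a' only when followed by 'c'.
String: 'aacccccbababb'
Checking each position where char is 'a':
  pos 0: 'a' -> no (next='a')
  pos 1: 'a' -> MATCH (next='c')
  pos 8: 'a' -> no (next='b')
  pos 10: 'a' -> no (next='b')
Matching positions: [1]
Count: 1

1


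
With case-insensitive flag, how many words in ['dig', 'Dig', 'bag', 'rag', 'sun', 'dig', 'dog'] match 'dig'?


Case-insensitive matching: compare each word's lowercase form to 'dig'.
  'dig' -> lower='dig' -> MATCH
  'Dig' -> lower='dig' -> MATCH
  'bag' -> lower='bag' -> no
  'rag' -> lower='rag' -> no
  'sun' -> lower='sun' -> no
  'dig' -> lower='dig' -> MATCH
  'dog' -> lower='dog' -> no
Matches: ['dig', 'Dig', 'dig']
Count: 3

3


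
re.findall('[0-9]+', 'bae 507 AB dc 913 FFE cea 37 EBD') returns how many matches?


Pattern '[0-9]+' finds one or more digits.
Text: 'bae 507 AB dc 913 FFE cea 37 EBD'
Scanning for matches:
  Match 1: '507'
  Match 2: '913'
  Match 3: '37'
Total matches: 3

3


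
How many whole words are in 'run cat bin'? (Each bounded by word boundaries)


Word boundaries (\b) mark the start/end of each word.
Text: 'run cat bin'
Splitting by whitespace:
  Word 1: 'run'
  Word 2: 'cat'
  Word 3: 'bin'
Total whole words: 3

3


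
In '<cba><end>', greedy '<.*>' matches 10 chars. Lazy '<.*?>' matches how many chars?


Greedy '<.*>' tries to match as MUCH as possible.
Lazy '<.*?>' tries to match as LITTLE as possible.

String: '<cba><end>'
Greedy '<.*>' starts at first '<' and extends to the LAST '>': '<cba><end>' (10 chars)
Lazy '<.*?>' starts at first '<' and stops at the FIRST '>': '<cba>' (5 chars)

5


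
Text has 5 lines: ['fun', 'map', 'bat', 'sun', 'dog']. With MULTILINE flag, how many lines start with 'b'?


With MULTILINE flag, ^ matches the start of each line.
Lines: ['fun', 'map', 'bat', 'sun', 'dog']
Checking which lines start with 'b':
  Line 1: 'fun' -> no
  Line 2: 'map' -> no
  Line 3: 'bat' -> MATCH
  Line 4: 'sun' -> no
  Line 5: 'dog' -> no
Matching lines: ['bat']
Count: 1

1


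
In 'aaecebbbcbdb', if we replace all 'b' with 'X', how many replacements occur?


re.sub('b', 'X', text) replaces every occurrence of 'b' with 'X'.
Text: 'aaecebbbcbdb'
Scanning for 'b':
  pos 5: 'b' -> replacement #1
  pos 6: 'b' -> replacement #2
  pos 7: 'b' -> replacement #3
  pos 9: 'b' -> replacement #4
  pos 11: 'b' -> replacement #5
Total replacements: 5

5


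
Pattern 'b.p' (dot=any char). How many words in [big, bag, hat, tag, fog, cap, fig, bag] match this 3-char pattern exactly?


Pattern 'b.p' means: starts with 'b', any single char, ends with 'p'.
Checking each word (must be exactly 3 chars):
  'big' (len=3): no
  'bag' (len=3): no
  'hat' (len=3): no
  'tag' (len=3): no
  'fog' (len=3): no
  'cap' (len=3): no
  'fig' (len=3): no
  'bag' (len=3): no
Matching words: []
Total: 0

0


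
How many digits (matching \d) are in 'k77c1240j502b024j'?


\d matches any digit 0-9.
Scanning 'k77c1240j502b024j':
  pos 1: '7' -> DIGIT
  pos 2: '7' -> DIGIT
  pos 4: '1' -> DIGIT
  pos 5: '2' -> DIGIT
  pos 6: '4' -> DIGIT
  pos 7: '0' -> DIGIT
  pos 9: '5' -> DIGIT
  pos 10: '0' -> DIGIT
  pos 11: '2' -> DIGIT
  pos 13: '0' -> DIGIT
  pos 14: '2' -> DIGIT
  pos 15: '4' -> DIGIT
Digits found: ['7', '7', '1', '2', '4', '0', '5', '0', '2', '0', '2', '4']
Total: 12

12


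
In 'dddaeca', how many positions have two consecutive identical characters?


Looking for consecutive identical characters in 'dddaeca':
  pos 0-1: 'd' vs 'd' -> MATCH ('dd')
  pos 1-2: 'd' vs 'd' -> MATCH ('dd')
  pos 2-3: 'd' vs 'a' -> different
  pos 3-4: 'a' vs 'e' -> different
  pos 4-5: 'e' vs 'c' -> different
  pos 5-6: 'c' vs 'a' -> different
Consecutive identical pairs: ['dd', 'dd']
Count: 2

2


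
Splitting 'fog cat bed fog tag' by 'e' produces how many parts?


Splitting by 'e' breaks the string at each occurrence of the separator.
Text: 'fog cat bed fog tag'
Parts after split:
  Part 1: 'fog cat b'
  Part 2: 'd fog tag'
Total parts: 2

2


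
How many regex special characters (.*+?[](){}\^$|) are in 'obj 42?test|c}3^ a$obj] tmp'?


Regex special characters are: . * + ? [ ] ( ) { } \ ^ $ |
Scanning 'obj 42?test|c}3^ a$obj] tmp':
  pos 6: '?' -> SPECIAL
  pos 11: '|' -> SPECIAL
  pos 13: '}' -> SPECIAL
  pos 15: '^' -> SPECIAL
  pos 18: '$' -> SPECIAL
  pos 22: ']' -> SPECIAL
Special chars found: ['?', '|', '}', '^', '$', ']']
Total: 6

6


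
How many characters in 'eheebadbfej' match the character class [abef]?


Character class [abef] matches any of: {a, b, e, f}
Scanning string 'eheebadbfej' character by character:
  pos 0: 'e' -> MATCH
  pos 1: 'h' -> no
  pos 2: 'e' -> MATCH
  pos 3: 'e' -> MATCH
  pos 4: 'b' -> MATCH
  pos 5: 'a' -> MATCH
  pos 6: 'd' -> no
  pos 7: 'b' -> MATCH
  pos 8: 'f' -> MATCH
  pos 9: 'e' -> MATCH
  pos 10: 'j' -> no
Total matches: 8

8


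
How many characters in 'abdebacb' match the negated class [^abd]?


Negated class [^abd] matches any char NOT in {a, b, d}
Scanning 'abdebacb':
  pos 0: 'a' -> no (excluded)
  pos 1: 'b' -> no (excluded)
  pos 2: 'd' -> no (excluded)
  pos 3: 'e' -> MATCH
  pos 4: 'b' -> no (excluded)
  pos 5: 'a' -> no (excluded)
  pos 6: 'c' -> MATCH
  pos 7: 'b' -> no (excluded)
Total matches: 2

2


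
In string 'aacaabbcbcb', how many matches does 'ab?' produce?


Pattern 'ab?' matches 'a' optionally followed by 'b'.
String: 'aacaabbcbcb'
Scanning left to right for 'a' then checking next char:
  Match 1: 'a' (a not followed by b)
  Match 2: 'a' (a not followed by b)
  Match 3: 'a' (a not followed by b)
  Match 4: 'ab' (a followed by b)
Total matches: 4

4


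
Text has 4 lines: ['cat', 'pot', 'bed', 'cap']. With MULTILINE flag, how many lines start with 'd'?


With MULTILINE flag, ^ matches the start of each line.
Lines: ['cat', 'pot', 'bed', 'cap']
Checking which lines start with 'd':
  Line 1: 'cat' -> no
  Line 2: 'pot' -> no
  Line 3: 'bed' -> no
  Line 4: 'cap' -> no
Matching lines: []
Count: 0

0


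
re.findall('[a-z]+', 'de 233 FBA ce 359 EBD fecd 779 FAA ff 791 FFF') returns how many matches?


Pattern '[a-z]+' finds one or more lowercase letters.
Text: 'de 233 FBA ce 359 EBD fecd 779 FAA ff 791 FFF'
Scanning for matches:
  Match 1: 'de'
  Match 2: 'ce'
  Match 3: 'fecd'
  Match 4: 'ff'
Total matches: 4

4


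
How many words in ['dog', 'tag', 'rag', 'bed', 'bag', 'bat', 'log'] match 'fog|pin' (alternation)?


Alternation 'fog|pin' matches either 'fog' or 'pin'.
Checking each word:
  'dog' -> no
  'tag' -> no
  'rag' -> no
  'bed' -> no
  'bag' -> no
  'bat' -> no
  'log' -> no
Matches: []
Count: 0

0


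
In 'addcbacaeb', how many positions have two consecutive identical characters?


Looking for consecutive identical characters in 'addcbacaeb':
  pos 0-1: 'a' vs 'd' -> different
  pos 1-2: 'd' vs 'd' -> MATCH ('dd')
  pos 2-3: 'd' vs 'c' -> different
  pos 3-4: 'c' vs 'b' -> different
  pos 4-5: 'b' vs 'a' -> different
  pos 5-6: 'a' vs 'c' -> different
  pos 6-7: 'c' vs 'a' -> different
  pos 7-8: 'a' vs 'e' -> different
  pos 8-9: 'e' vs 'b' -> different
Consecutive identical pairs: ['dd']
Count: 1

1


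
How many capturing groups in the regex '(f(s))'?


To count capturing groups, count each '(' that starts a group.
Pattern: '(f(s))'
Walking through the pattern:
  Position 0: '(' -> group #1
  Position 2: '(' -> group #2
Total capturing groups: 2

2


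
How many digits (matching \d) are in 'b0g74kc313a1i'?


\d matches any digit 0-9.
Scanning 'b0g74kc313a1i':
  pos 1: '0' -> DIGIT
  pos 3: '7' -> DIGIT
  pos 4: '4' -> DIGIT
  pos 7: '3' -> DIGIT
  pos 8: '1' -> DIGIT
  pos 9: '3' -> DIGIT
  pos 11: '1' -> DIGIT
Digits found: ['0', '7', '4', '3', '1', '3', '1']
Total: 7

7


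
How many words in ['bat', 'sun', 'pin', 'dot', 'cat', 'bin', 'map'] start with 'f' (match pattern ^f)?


Pattern ^f anchors to start of word. Check which words begin with 'f':
  'bat' -> no
  'sun' -> no
  'pin' -> no
  'dot' -> no
  'cat' -> no
  'bin' -> no
  'map' -> no
Matching words: []
Count: 0

0


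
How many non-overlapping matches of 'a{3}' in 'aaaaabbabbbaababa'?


Pattern 'a{3}' matches exactly 3 consecutive a's (greedy, non-overlapping).
String: 'aaaaabbabbbaababa'
Scanning for runs of a's:
  Run at pos 0: 'aaaaa' (length 5) -> 1 match(es)
  Run at pos 7: 'a' (length 1) -> 0 match(es)
  Run at pos 11: 'aa' (length 2) -> 0 match(es)
  Run at pos 14: 'a' (length 1) -> 0 match(es)
  Run at pos 16: 'a' (length 1) -> 0 match(es)
Matches found: ['aaa']
Total: 1

1


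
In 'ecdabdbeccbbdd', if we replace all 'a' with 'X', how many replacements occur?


re.sub('a', 'X', text) replaces every occurrence of 'a' with 'X'.
Text: 'ecdabdbeccbbdd'
Scanning for 'a':
  pos 3: 'a' -> replacement #1
Total replacements: 1

1


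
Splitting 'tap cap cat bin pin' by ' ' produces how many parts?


Splitting by ' ' breaks the string at each occurrence of the separator.
Text: 'tap cap cat bin pin'
Parts after split:
  Part 1: 'tap'
  Part 2: 'cap'
  Part 3: 'cat'
  Part 4: 'bin'
  Part 5: 'pin'
Total parts: 5

5


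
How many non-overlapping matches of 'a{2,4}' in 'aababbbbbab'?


Pattern 'a{2,4}' matches between 2 and 4 consecutive a's (greedy).
String: 'aababbbbbab'
Finding runs of a's and applying greedy matching:
  Run at pos 0: 'aa' (length 2)
  Run at pos 3: 'a' (length 1)
  Run at pos 9: 'a' (length 1)
Matches: ['aa']
Count: 1

1


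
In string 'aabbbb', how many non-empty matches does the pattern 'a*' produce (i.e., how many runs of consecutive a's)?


Pattern 'a*' matches zero or more a's. We want non-empty runs of consecutive a's.
String: 'aabbbb'
Walking through the string to find runs of a's:
  Run 1: positions 0-1 -> 'aa'
Non-empty runs found: ['aa']
Count: 1

1


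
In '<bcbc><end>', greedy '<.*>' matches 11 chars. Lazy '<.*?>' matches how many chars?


Greedy '<.*>' tries to match as MUCH as possible.
Lazy '<.*?>' tries to match as LITTLE as possible.

String: '<bcbc><end>'
Greedy '<.*>' starts at first '<' and extends to the LAST '>': '<bcbc><end>' (11 chars)
Lazy '<.*?>' starts at first '<' and stops at the FIRST '>': '<bcbc>' (6 chars)

6


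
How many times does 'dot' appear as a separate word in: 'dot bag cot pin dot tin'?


Scanning each word for exact match 'dot':
  Word 1: 'dot' -> MATCH
  Word 2: 'bag' -> no
  Word 3: 'cot' -> no
  Word 4: 'pin' -> no
  Word 5: 'dot' -> MATCH
  Word 6: 'tin' -> no
Total matches: 2

2


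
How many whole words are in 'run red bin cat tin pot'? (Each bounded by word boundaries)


Word boundaries (\b) mark the start/end of each word.
Text: 'run red bin cat tin pot'
Splitting by whitespace:
  Word 1: 'run'
  Word 2: 'red'
  Word 3: 'bin'
  Word 4: 'cat'
  Word 5: 'tin'
  Word 6: 'pot'
Total whole words: 6

6


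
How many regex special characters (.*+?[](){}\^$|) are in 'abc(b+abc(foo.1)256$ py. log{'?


Regex special characters are: . * + ? [ ] ( ) { } \ ^ $ |
Scanning 'abc(b+abc(foo.1)256$ py. log{':
  pos 3: '(' -> SPECIAL
  pos 5: '+' -> SPECIAL
  pos 9: '(' -> SPECIAL
  pos 13: '.' -> SPECIAL
  pos 15: ')' -> SPECIAL
  pos 19: '$' -> SPECIAL
  pos 23: '.' -> SPECIAL
  pos 28: '{' -> SPECIAL
Special chars found: ['(', '+', '(', '.', ')', '$', '.', '{']
Total: 8

8


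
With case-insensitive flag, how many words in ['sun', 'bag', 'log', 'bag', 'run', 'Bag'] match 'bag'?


Case-insensitive matching: compare each word's lowercase form to 'bag'.
  'sun' -> lower='sun' -> no
  'bag' -> lower='bag' -> MATCH
  'log' -> lower='log' -> no
  'bag' -> lower='bag' -> MATCH
  'run' -> lower='run' -> no
  'Bag' -> lower='bag' -> MATCH
Matches: ['bag', 'bag', 'Bag']
Count: 3

3


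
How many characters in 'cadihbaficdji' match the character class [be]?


Character class [be] matches any of: {b, e}
Scanning string 'cadihbaficdji' character by character:
  pos 0: 'c' -> no
  pos 1: 'a' -> no
  pos 2: 'd' -> no
  pos 3: 'i' -> no
  pos 4: 'h' -> no
  pos 5: 'b' -> MATCH
  pos 6: 'a' -> no
  pos 7: 'f' -> no
  pos 8: 'i' -> no
  pos 9: 'c' -> no
  pos 10: 'd' -> no
  pos 11: 'j' -> no
  pos 12: 'i' -> no
Total matches: 1

1


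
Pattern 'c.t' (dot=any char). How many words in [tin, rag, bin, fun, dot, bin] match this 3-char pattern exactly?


Pattern 'c.t' means: starts with 'c', any single char, ends with 't'.
Checking each word (must be exactly 3 chars):
  'tin' (len=3): no
  'rag' (len=3): no
  'bin' (len=3): no
  'fun' (len=3): no
  'dot' (len=3): no
  'bin' (len=3): no
Matching words: []
Total: 0

0


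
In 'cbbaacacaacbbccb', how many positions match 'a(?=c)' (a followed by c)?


Lookahead 'a(?=c)' matches 'a' only when followed by 'c'.
String: 'cbbaacacaacbbccb'
Checking each position where char is 'a':
  pos 3: 'a' -> no (next='a')
  pos 4: 'a' -> MATCH (next='c')
  pos 6: 'a' -> MATCH (next='c')
  pos 8: 'a' -> no (next='a')
  pos 9: 'a' -> MATCH (next='c')
Matching positions: [4, 6, 9]
Count: 3

3


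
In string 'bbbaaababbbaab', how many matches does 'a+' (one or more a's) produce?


Pattern 'a+' matches one or more consecutive a's.
String: 'bbbaaababbbaab'
Scanning for runs of a:
  Match 1: 'aaa' (length 3)
  Match 2: 'a' (length 1)
  Match 3: 'aa' (length 2)
Total matches: 3

3


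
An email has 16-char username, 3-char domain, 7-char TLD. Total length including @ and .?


An email address has format: username@domain.tld
Username length: 16
'@' character: 1
Domain length: 3
'.' character: 1
TLD length: 7
Total = 16 + 1 + 3 + 1 + 7 = 28

28


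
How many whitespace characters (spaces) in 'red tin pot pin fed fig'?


\s matches whitespace characters (spaces, tabs, etc.).
Text: 'red tin pot pin fed fig'
This text has 6 words separated by spaces.
Number of spaces = number of words - 1 = 6 - 1 = 5

5


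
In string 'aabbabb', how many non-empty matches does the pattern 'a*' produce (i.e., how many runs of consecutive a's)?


Pattern 'a*' matches zero or more a's. We want non-empty runs of consecutive a's.
String: 'aabbabb'
Walking through the string to find runs of a's:
  Run 1: positions 0-1 -> 'aa'
  Run 2: positions 4-4 -> 'a'
Non-empty runs found: ['aa', 'a']
Count: 2

2


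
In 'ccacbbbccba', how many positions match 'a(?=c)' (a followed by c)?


Lookahead 'a(?=c)' matches 'a' only when followed by 'c'.
String: 'ccacbbbccba'
Checking each position where char is 'a':
  pos 2: 'a' -> MATCH (next='c')
Matching positions: [2]
Count: 1

1


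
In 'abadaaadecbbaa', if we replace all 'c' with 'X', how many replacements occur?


re.sub('c', 'X', text) replaces every occurrence of 'c' with 'X'.
Text: 'abadaaadecbbaa'
Scanning for 'c':
  pos 9: 'c' -> replacement #1
Total replacements: 1

1


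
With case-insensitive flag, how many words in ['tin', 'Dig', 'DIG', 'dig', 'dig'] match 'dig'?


Case-insensitive matching: compare each word's lowercase form to 'dig'.
  'tin' -> lower='tin' -> no
  'Dig' -> lower='dig' -> MATCH
  'DIG' -> lower='dig' -> MATCH
  'dig' -> lower='dig' -> MATCH
  'dig' -> lower='dig' -> MATCH
Matches: ['Dig', 'DIG', 'dig', 'dig']
Count: 4

4


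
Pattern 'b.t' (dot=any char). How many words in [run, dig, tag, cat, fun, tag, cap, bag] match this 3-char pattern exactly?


Pattern 'b.t' means: starts with 'b', any single char, ends with 't'.
Checking each word (must be exactly 3 chars):
  'run' (len=3): no
  'dig' (len=3): no
  'tag' (len=3): no
  'cat' (len=3): no
  'fun' (len=3): no
  'tag' (len=3): no
  'cap' (len=3): no
  'bag' (len=3): no
Matching words: []
Total: 0

0


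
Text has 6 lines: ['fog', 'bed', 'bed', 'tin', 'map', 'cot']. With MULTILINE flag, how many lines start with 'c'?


With MULTILINE flag, ^ matches the start of each line.
Lines: ['fog', 'bed', 'bed', 'tin', 'map', 'cot']
Checking which lines start with 'c':
  Line 1: 'fog' -> no
  Line 2: 'bed' -> no
  Line 3: 'bed' -> no
  Line 4: 'tin' -> no
  Line 5: 'map' -> no
  Line 6: 'cot' -> MATCH
Matching lines: ['cot']
Count: 1

1


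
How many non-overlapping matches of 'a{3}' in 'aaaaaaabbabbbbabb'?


Pattern 'a{3}' matches exactly 3 consecutive a's (greedy, non-overlapping).
String: 'aaaaaaabbabbbbabb'
Scanning for runs of a's:
  Run at pos 0: 'aaaaaaa' (length 7) -> 2 match(es)
  Run at pos 9: 'a' (length 1) -> 0 match(es)
  Run at pos 14: 'a' (length 1) -> 0 match(es)
Matches found: ['aaa', 'aaa']
Total: 2

2


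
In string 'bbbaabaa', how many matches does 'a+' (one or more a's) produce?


Pattern 'a+' matches one or more consecutive a's.
String: 'bbbaabaa'
Scanning for runs of a:
  Match 1: 'aa' (length 2)
  Match 2: 'aa' (length 2)
Total matches: 2

2


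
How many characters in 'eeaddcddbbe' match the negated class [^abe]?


Negated class [^abe] matches any char NOT in {a, b, e}
Scanning 'eeaddcddbbe':
  pos 0: 'e' -> no (excluded)
  pos 1: 'e' -> no (excluded)
  pos 2: 'a' -> no (excluded)
  pos 3: 'd' -> MATCH
  pos 4: 'd' -> MATCH
  pos 5: 'c' -> MATCH
  pos 6: 'd' -> MATCH
  pos 7: 'd' -> MATCH
  pos 8: 'b' -> no (excluded)
  pos 9: 'b' -> no (excluded)
  pos 10: 'e' -> no (excluded)
Total matches: 5

5


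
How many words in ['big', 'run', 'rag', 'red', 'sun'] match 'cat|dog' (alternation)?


Alternation 'cat|dog' matches either 'cat' or 'dog'.
Checking each word:
  'big' -> no
  'run' -> no
  'rag' -> no
  'red' -> no
  'sun' -> no
Matches: []
Count: 0

0


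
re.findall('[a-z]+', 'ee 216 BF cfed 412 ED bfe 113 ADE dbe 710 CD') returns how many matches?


Pattern '[a-z]+' finds one or more lowercase letters.
Text: 'ee 216 BF cfed 412 ED bfe 113 ADE dbe 710 CD'
Scanning for matches:
  Match 1: 'ee'
  Match 2: 'cfed'
  Match 3: 'bfe'
  Match 4: 'dbe'
Total matches: 4

4


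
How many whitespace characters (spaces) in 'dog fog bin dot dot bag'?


\s matches whitespace characters (spaces, tabs, etc.).
Text: 'dog fog bin dot dot bag'
This text has 6 words separated by spaces.
Number of spaces = number of words - 1 = 6 - 1 = 5

5


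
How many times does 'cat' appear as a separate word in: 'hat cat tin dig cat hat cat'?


Scanning each word for exact match 'cat':
  Word 1: 'hat' -> no
  Word 2: 'cat' -> MATCH
  Word 3: 'tin' -> no
  Word 4: 'dig' -> no
  Word 5: 'cat' -> MATCH
  Word 6: 'hat' -> no
  Word 7: 'cat' -> MATCH
Total matches: 3

3


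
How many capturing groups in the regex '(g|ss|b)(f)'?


To count capturing groups, count each '(' that starts a group.
Pattern: '(g|ss|b)(f)'
Walking through the pattern:
  Position 0: '(' -> group #1
  Position 8: '(' -> group #2
Total capturing groups: 2

2


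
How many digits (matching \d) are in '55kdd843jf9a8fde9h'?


\d matches any digit 0-9.
Scanning '55kdd843jf9a8fde9h':
  pos 0: '5' -> DIGIT
  pos 1: '5' -> DIGIT
  pos 5: '8' -> DIGIT
  pos 6: '4' -> DIGIT
  pos 7: '3' -> DIGIT
  pos 10: '9' -> DIGIT
  pos 12: '8' -> DIGIT
  pos 16: '9' -> DIGIT
Digits found: ['5', '5', '8', '4', '3', '9', '8', '9']
Total: 8

8


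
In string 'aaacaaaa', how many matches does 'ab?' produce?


Pattern 'ab?' matches 'a' optionally followed by 'b'.
String: 'aaacaaaa'
Scanning left to right for 'a' then checking next char:
  Match 1: 'a' (a not followed by b)
  Match 2: 'a' (a not followed by b)
  Match 3: 'a' (a not followed by b)
  Match 4: 'a' (a not followed by b)
  Match 5: 'a' (a not followed by b)
  Match 6: 'a' (a not followed by b)
  Match 7: 'a' (a not followed by b)
Total matches: 7

7


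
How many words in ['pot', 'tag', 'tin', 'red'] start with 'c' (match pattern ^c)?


Pattern ^c anchors to start of word. Check which words begin with 'c':
  'pot' -> no
  'tag' -> no
  'tin' -> no
  'red' -> no
Matching words: []
Count: 0

0


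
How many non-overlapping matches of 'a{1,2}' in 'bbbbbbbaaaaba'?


Pattern 'a{1,2}' matches between 1 and 2 consecutive a's (greedy).
String: 'bbbbbbbaaaaba'
Finding runs of a's and applying greedy matching:
  Run at pos 7: 'aaaa' (length 4)
  Run at pos 12: 'a' (length 1)
Matches: ['aa', 'aa', 'a']
Count: 3

3


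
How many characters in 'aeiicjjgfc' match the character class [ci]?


Character class [ci] matches any of: {c, i}
Scanning string 'aeiicjjgfc' character by character:
  pos 0: 'a' -> no
  pos 1: 'e' -> no
  pos 2: 'i' -> MATCH
  pos 3: 'i' -> MATCH
  pos 4: 'c' -> MATCH
  pos 5: 'j' -> no
  pos 6: 'j' -> no
  pos 7: 'g' -> no
  pos 8: 'f' -> no
  pos 9: 'c' -> MATCH
Total matches: 4

4


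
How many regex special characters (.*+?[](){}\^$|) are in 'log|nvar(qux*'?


Regex special characters are: . * + ? [ ] ( ) { } \ ^ $ |
Scanning 'log|nvar(qux*':
  pos 3: '|' -> SPECIAL
  pos 8: '(' -> SPECIAL
  pos 12: '*' -> SPECIAL
Special chars found: ['|', '(', '*']
Total: 3

3


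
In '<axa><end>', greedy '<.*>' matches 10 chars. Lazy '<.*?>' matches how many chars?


Greedy '<.*>' tries to match as MUCH as possible.
Lazy '<.*?>' tries to match as LITTLE as possible.

String: '<axa><end>'
Greedy '<.*>' starts at first '<' and extends to the LAST '>': '<axa><end>' (10 chars)
Lazy '<.*?>' starts at first '<' and stops at the FIRST '>': '<axa>' (5 chars)

5


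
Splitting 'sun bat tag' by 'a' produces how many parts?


Splitting by 'a' breaks the string at each occurrence of the separator.
Text: 'sun bat tag'
Parts after split:
  Part 1: 'sun b'
  Part 2: 't t'
  Part 3: 'g'
Total parts: 3

3


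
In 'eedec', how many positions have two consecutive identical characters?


Looking for consecutive identical characters in 'eedec':
  pos 0-1: 'e' vs 'e' -> MATCH ('ee')
  pos 1-2: 'e' vs 'd' -> different
  pos 2-3: 'd' vs 'e' -> different
  pos 3-4: 'e' vs 'c' -> different
Consecutive identical pairs: ['ee']
Count: 1

1


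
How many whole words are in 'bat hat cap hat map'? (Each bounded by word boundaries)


Word boundaries (\b) mark the start/end of each word.
Text: 'bat hat cap hat map'
Splitting by whitespace:
  Word 1: 'bat'
  Word 2: 'hat'
  Word 3: 'cap'
  Word 4: 'hat'
  Word 5: 'map'
Total whole words: 5

5


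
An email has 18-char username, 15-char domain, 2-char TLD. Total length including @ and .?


An email address has format: username@domain.tld
Username length: 18
'@' character: 1
Domain length: 15
'.' character: 1
TLD length: 2
Total = 18 + 1 + 15 + 1 + 2 = 37

37


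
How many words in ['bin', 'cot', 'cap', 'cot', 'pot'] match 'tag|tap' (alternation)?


Alternation 'tag|tap' matches either 'tag' or 'tap'.
Checking each word:
  'bin' -> no
  'cot' -> no
  'cap' -> no
  'cot' -> no
  'pot' -> no
Matches: []
Count: 0

0


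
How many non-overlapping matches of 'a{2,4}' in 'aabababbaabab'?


Pattern 'a{2,4}' matches between 2 and 4 consecutive a's (greedy).
String: 'aabababbaabab'
Finding runs of a's and applying greedy matching:
  Run at pos 0: 'aa' (length 2)
  Run at pos 3: 'a' (length 1)
  Run at pos 5: 'a' (length 1)
  Run at pos 8: 'aa' (length 2)
  Run at pos 11: 'a' (length 1)
Matches: ['aa', 'aa']
Count: 2

2


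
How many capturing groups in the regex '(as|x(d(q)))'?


To count capturing groups, count each '(' that starts a group.
Pattern: '(as|x(d(q)))'
Walking through the pattern:
  Position 0: '(' -> group #1
  Position 5: '(' -> group #2
  Position 7: '(' -> group #3
Total capturing groups: 3

3


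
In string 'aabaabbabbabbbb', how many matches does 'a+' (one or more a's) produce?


Pattern 'a+' matches one or more consecutive a's.
String: 'aabaabbabbabbbb'
Scanning for runs of a:
  Match 1: 'aa' (length 2)
  Match 2: 'aa' (length 2)
  Match 3: 'a' (length 1)
  Match 4: 'a' (length 1)
Total matches: 4

4


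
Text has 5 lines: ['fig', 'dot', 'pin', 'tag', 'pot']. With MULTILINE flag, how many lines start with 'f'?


With MULTILINE flag, ^ matches the start of each line.
Lines: ['fig', 'dot', 'pin', 'tag', 'pot']
Checking which lines start with 'f':
  Line 1: 'fig' -> MATCH
  Line 2: 'dot' -> no
  Line 3: 'pin' -> no
  Line 4: 'tag' -> no
  Line 5: 'pot' -> no
Matching lines: ['fig']
Count: 1

1


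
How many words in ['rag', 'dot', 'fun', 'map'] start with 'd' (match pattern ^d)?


Pattern ^d anchors to start of word. Check which words begin with 'd':
  'rag' -> no
  'dot' -> MATCH (starts with 'd')
  'fun' -> no
  'map' -> no
Matching words: ['dot']
Count: 1

1


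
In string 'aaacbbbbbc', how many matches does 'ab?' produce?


Pattern 'ab?' matches 'a' optionally followed by 'b'.
String: 'aaacbbbbbc'
Scanning left to right for 'a' then checking next char:
  Match 1: 'a' (a not followed by b)
  Match 2: 'a' (a not followed by b)
  Match 3: 'a' (a not followed by b)
Total matches: 3

3


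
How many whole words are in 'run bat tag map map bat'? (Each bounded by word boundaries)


Word boundaries (\b) mark the start/end of each word.
Text: 'run bat tag map map bat'
Splitting by whitespace:
  Word 1: 'run'
  Word 2: 'bat'
  Word 3: 'tag'
  Word 4: 'map'
  Word 5: 'map'
  Word 6: 'bat'
Total whole words: 6

6


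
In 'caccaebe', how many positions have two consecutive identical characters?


Looking for consecutive identical characters in 'caccaebe':
  pos 0-1: 'c' vs 'a' -> different
  pos 1-2: 'a' vs 'c' -> different
  pos 2-3: 'c' vs 'c' -> MATCH ('cc')
  pos 3-4: 'c' vs 'a' -> different
  pos 4-5: 'a' vs 'e' -> different
  pos 5-6: 'e' vs 'b' -> different
  pos 6-7: 'b' vs 'e' -> different
Consecutive identical pairs: ['cc']
Count: 1

1


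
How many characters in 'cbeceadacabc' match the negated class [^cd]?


Negated class [^cd] matches any char NOT in {c, d}
Scanning 'cbeceadacabc':
  pos 0: 'c' -> no (excluded)
  pos 1: 'b' -> MATCH
  pos 2: 'e' -> MATCH
  pos 3: 'c' -> no (excluded)
  pos 4: 'e' -> MATCH
  pos 5: 'a' -> MATCH
  pos 6: 'd' -> no (excluded)
  pos 7: 'a' -> MATCH
  pos 8: 'c' -> no (excluded)
  pos 9: 'a' -> MATCH
  pos 10: 'b' -> MATCH
  pos 11: 'c' -> no (excluded)
Total matches: 7

7


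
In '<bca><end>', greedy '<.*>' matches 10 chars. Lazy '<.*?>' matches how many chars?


Greedy '<.*>' tries to match as MUCH as possible.
Lazy '<.*?>' tries to match as LITTLE as possible.

String: '<bca><end>'
Greedy '<.*>' starts at first '<' and extends to the LAST '>': '<bca><end>' (10 chars)
Lazy '<.*?>' starts at first '<' and stops at the FIRST '>': '<bca>' (5 chars)

5


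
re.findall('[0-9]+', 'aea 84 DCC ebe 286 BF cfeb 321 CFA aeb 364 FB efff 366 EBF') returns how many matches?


Pattern '[0-9]+' finds one or more digits.
Text: 'aea 84 DCC ebe 286 BF cfeb 321 CFA aeb 364 FB efff 366 EBF'
Scanning for matches:
  Match 1: '84'
  Match 2: '286'
  Match 3: '321'
  Match 4: '364'
  Match 5: '366'
Total matches: 5

5


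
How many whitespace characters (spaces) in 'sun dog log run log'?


\s matches whitespace characters (spaces, tabs, etc.).
Text: 'sun dog log run log'
This text has 5 words separated by spaces.
Number of spaces = number of words - 1 = 5 - 1 = 4

4
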